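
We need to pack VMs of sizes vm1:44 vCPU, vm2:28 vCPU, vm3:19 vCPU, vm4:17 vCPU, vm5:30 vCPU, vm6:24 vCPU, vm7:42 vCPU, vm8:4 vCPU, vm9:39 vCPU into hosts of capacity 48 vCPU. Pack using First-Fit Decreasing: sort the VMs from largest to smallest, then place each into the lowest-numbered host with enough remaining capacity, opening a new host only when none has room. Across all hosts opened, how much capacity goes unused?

Sorted descending: 44, 42, 39, 30, 28, 24, 19, 17, 4.
Put 44 vCPU in host 1; 4 vCPU remain.
Put 42 vCPU in host 2; 6 vCPU remain.
Put 39 vCPU in host 3; 9 vCPU remain.
Put 30 vCPU in host 4; 18 vCPU remain.
Put 28 vCPU in host 5; 20 vCPU remain.
Put 24 vCPU in host 6; 24 vCPU remain.
Put 19 vCPU in host 5; 1 vCPU remain.
Put 17 vCPU in host 4; 1 vCPU remain.
Put 4 vCPU in host 1; 0 vCPU remain.
6 hosts × 48 vCPU = 288 vCPU; used 247 vCPU; unused 41 vCPU.

41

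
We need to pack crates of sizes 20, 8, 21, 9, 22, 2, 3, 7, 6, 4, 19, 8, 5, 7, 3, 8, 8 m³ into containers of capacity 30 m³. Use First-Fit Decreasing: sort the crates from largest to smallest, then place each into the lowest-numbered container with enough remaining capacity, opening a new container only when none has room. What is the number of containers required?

Sorted descending: 22, 21, 20, 19, 9, 8, 8, 8, 8, 7, 7, 6, 5, 4, 3, 3, 2.
22 m³ → container 1 (remaining 8 m³)
21 m³ → container 2 (remaining 9 m³)
20 m³ → container 3 (remaining 10 m³)
19 m³ → container 4 (remaining 11 m³)
9 m³ → container 2 (remaining 0 m³)
8 m³ → container 1 (remaining 0 m³)
8 m³ → container 3 (remaining 2 m³)
8 m³ → container 4 (remaining 3 m³)
8 m³ → container 5 (remaining 22 m³)
7 m³ → container 5 (remaining 15 m³)
7 m³ → container 5 (remaining 8 m³)
6 m³ → container 5 (remaining 2 m³)
5 m³ → container 6 (remaining 25 m³)
4 m³ → container 6 (remaining 21 m³)
3 m³ → container 4 (remaining 0 m³)
3 m³ → container 6 (remaining 18 m³)
2 m³ → container 3 (remaining 0 m³)
Final containers: [22,8] [21,9] [20,8,2] [19,8,3] [8,7,7,6] [5,4,3].

6 containers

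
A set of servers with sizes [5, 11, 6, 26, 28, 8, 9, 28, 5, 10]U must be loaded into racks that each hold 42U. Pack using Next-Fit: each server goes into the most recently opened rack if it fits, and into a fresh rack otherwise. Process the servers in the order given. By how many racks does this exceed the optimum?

Next-Fit: [5,11,6] [26] [28,8] [9,28,5] [10] → 5 racks.
Total size 136U; any packing needs at least ⌈136/42⌉ = 4 racks.
An optimal packing achieves that bound: [28,11] [28,10] [26,9,6] [8,5,5] → 4 racks.
Excess: 5 − 4 = 1.

1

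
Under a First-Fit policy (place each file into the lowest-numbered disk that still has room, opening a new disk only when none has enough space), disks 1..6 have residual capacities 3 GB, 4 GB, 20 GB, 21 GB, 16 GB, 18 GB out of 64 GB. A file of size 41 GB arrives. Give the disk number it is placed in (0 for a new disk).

0

No disk has ≥ 41 GB free, so a new disk is opened.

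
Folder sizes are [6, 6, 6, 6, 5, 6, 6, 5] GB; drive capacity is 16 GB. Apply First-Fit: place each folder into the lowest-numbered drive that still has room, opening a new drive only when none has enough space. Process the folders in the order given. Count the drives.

drive 1: place 6 GB, 10 GB left
drive 1: place 6 GB, 4 GB left
drive 2: place 6 GB, 10 GB left
drive 2: place 6 GB, 4 GB left
drive 3: place 5 GB, 11 GB left
drive 3: place 6 GB, 5 GB left
drive 4: place 6 GB, 10 GB left
drive 3: place 5 GB, 0 GB left

4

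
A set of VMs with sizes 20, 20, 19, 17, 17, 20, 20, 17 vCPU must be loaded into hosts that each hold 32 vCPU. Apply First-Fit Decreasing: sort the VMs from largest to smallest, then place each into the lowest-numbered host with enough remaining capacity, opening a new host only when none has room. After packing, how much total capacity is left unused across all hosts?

106

Sorted descending: 20, 20, 20, 20, 19, 17, 17, 17.
20 vCPU → host 1 (remaining 12 vCPU)
20 vCPU → host 2 (remaining 12 vCPU)
20 vCPU → host 3 (remaining 12 vCPU)
20 vCPU → host 4 (remaining 12 vCPU)
19 vCPU → host 5 (remaining 13 vCPU)
17 vCPU → host 6 (remaining 15 vCPU)
17 vCPU → host 7 (remaining 15 vCPU)
17 vCPU → host 8 (remaining 15 vCPU)
8 hosts × 32 vCPU = 256 vCPU; used 150 vCPU; unused 106 vCPU.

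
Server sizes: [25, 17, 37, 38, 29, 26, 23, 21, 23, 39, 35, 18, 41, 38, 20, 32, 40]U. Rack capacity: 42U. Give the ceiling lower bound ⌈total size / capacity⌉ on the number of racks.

12 racks

Total size = 25 + 17 + 37 + 38 + 29 + 26 + 23 + 21 + 23 + 39 + 35 + 18 + 41 + 38 + 20 + 32 + 40 = 502U.
⌈502 / 42⌉ = 12.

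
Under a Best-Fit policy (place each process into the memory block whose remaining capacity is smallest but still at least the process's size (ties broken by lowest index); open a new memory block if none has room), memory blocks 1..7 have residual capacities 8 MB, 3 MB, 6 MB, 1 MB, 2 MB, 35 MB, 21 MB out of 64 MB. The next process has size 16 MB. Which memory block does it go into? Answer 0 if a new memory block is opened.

7

Memory blocks with room: memory block 6 (35 MB), memory block 7 (21 MB).
Tightest fit is memory block 7 with 21 MB free.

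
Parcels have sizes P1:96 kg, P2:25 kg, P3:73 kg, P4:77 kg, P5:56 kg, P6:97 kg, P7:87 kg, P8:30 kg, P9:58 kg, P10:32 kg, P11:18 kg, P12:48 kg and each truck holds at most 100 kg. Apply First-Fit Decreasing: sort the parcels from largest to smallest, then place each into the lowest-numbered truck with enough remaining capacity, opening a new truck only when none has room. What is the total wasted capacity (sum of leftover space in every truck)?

103

Sorted descending: 97, 96, 87, 77, 73, 58, 56, 48, 32, 30, 25, 18.
97 kg → truck 1 (remaining 3 kg)
96 kg → truck 2 (remaining 4 kg)
87 kg → truck 3 (remaining 13 kg)
77 kg → truck 4 (remaining 23 kg)
73 kg → truck 5 (remaining 27 kg)
58 kg → truck 6 (remaining 42 kg)
56 kg → truck 7 (remaining 44 kg)
48 kg → truck 8 (remaining 52 kg)
32 kg → truck 6 (remaining 10 kg)
30 kg → truck 7 (remaining 14 kg)
25 kg → truck 5 (remaining 2 kg)
18 kg → truck 4 (remaining 5 kg)
8 trucks × 100 kg = 800 kg; used 697 kg; unused 103 kg.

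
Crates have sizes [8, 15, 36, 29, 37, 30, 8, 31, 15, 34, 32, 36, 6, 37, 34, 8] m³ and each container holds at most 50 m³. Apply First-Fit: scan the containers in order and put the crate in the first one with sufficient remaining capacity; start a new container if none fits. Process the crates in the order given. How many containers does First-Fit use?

11

8 m³ → container 1 (remaining 42 m³)
15 m³ → container 1 (remaining 27 m³)
36 m³ → container 2 (remaining 14 m³)
29 m³ → container 3 (remaining 21 m³)
37 m³ → container 4 (remaining 13 m³)
30 m³ → container 5 (remaining 20 m³)
8 m³ → container 1 (remaining 19 m³)
31 m³ → container 6 (remaining 19 m³)
15 m³ → container 1 (remaining 4 m³)
34 m³ → container 7 (remaining 16 m³)
32 m³ → container 8 (remaining 18 m³)
36 m³ → container 9 (remaining 14 m³)
6 m³ → container 2 (remaining 8 m³)
37 m³ → container 10 (remaining 13 m³)
34 m³ → container 11 (remaining 16 m³)
8 m³ → container 2 (remaining 0 m³)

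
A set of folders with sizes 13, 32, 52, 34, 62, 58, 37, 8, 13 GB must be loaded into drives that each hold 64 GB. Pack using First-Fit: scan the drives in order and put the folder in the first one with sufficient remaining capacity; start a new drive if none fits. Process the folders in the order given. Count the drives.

6 drives

drive 1: place 13 GB, 51 GB left
drive 1: place 32 GB, 19 GB left
drive 2: place 52 GB, 12 GB left
drive 3: place 34 GB, 30 GB left
drive 4: place 62 GB, 2 GB left
drive 5: place 58 GB, 6 GB left
drive 6: place 37 GB, 27 GB left
drive 1: place 8 GB, 11 GB left
drive 3: place 13 GB, 17 GB left
Final drives: [13,32,8] [52] [34,13] [62] [58] [37].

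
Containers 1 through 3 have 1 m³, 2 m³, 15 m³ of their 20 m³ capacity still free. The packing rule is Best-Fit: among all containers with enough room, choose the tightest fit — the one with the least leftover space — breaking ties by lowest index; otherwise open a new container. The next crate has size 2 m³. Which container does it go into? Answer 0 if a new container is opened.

Containers with room: container 2 (2 m³), container 3 (15 m³).
Tightest fit is container 2 with 2 m³ free.

2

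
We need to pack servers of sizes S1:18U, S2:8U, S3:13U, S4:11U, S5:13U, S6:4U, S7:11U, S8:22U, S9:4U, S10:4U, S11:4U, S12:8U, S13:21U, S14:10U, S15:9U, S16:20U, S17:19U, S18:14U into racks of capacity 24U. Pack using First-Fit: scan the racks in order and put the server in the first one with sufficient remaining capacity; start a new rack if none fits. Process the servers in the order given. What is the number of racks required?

10

S1 (18U) → rack 1 (remaining 6U)
S2 (8U) → rack 2 (remaining 16U)
S3 (13U) → rack 2 (remaining 3U)
S4 (11U) → rack 3 (remaining 13U)
S5 (13U) → rack 3 (remaining 0U)
S6 (4U) → rack 1 (remaining 2U)
S7 (11U) → rack 4 (remaining 13U)
S8 (22U) → rack 5 (remaining 2U)
S9 (4U) → rack 4 (remaining 9U)
S10 (4U) → rack 4 (remaining 5U)
S11 (4U) → rack 4 (remaining 1U)
S12 (8U) → rack 6 (remaining 16U)
S13 (21U) → rack 7 (remaining 3U)
S14 (10U) → rack 6 (remaining 6U)
S15 (9U) → rack 8 (remaining 15U)
S16 (20U) → rack 9 (remaining 4U)
S17 (19U) → rack 10 (remaining 5U)
S18 (14U) → rack 8 (remaining 1U)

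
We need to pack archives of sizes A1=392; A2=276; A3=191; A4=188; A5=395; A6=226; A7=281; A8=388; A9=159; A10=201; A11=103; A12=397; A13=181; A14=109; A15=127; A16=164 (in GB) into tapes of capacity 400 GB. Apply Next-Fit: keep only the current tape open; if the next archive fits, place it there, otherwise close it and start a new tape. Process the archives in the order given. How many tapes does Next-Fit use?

tape 1: place A1 (392 GB), 8 GB left
tape 2: place A2 (276 GB), 124 GB left
tape 3: place A3 (191 GB), 209 GB left
tape 3: place A4 (188 GB), 21 GB left
tape 4: place A5 (395 GB), 5 GB left
tape 5: place A6 (226 GB), 174 GB left
tape 6: place A7 (281 GB), 119 GB left
tape 7: place A8 (388 GB), 12 GB left
tape 8: place A9 (159 GB), 241 GB left
tape 8: place A10 (201 GB), 40 GB left
tape 9: place A11 (103 GB), 297 GB left
tape 10: place A12 (397 GB), 3 GB left
tape 11: place A13 (181 GB), 219 GB left
tape 11: place A14 (109 GB), 110 GB left
tape 12: place A15 (127 GB), 273 GB left
tape 12: place A16 (164 GB), 109 GB left

12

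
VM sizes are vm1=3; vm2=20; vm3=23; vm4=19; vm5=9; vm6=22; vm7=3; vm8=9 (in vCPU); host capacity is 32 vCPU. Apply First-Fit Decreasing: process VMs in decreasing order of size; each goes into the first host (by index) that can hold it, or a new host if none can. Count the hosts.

Sorted descending: 23, 22, 20, 19, 9, 9, 3, 3.
23 vCPU → host 1 (remaining 9 vCPU)
22 vCPU → host 2 (remaining 10 vCPU)
20 vCPU → host 3 (remaining 12 vCPU)
19 vCPU → host 4 (remaining 13 vCPU)
9 vCPU → host 1 (remaining 0 vCPU)
9 vCPU → host 2 (remaining 1 vCPU)
3 vCPU → host 3 (remaining 9 vCPU)
3 vCPU → host 3 (remaining 6 vCPU)
Final hosts: [23,9] [22,9] [20,3,3] [19].

4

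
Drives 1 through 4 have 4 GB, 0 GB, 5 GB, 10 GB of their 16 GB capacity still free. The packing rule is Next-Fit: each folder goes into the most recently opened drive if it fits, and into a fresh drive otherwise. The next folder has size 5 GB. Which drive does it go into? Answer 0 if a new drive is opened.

4

Next-Fit only looks at drive 4, which has 10 GB free.
5 GB fits there.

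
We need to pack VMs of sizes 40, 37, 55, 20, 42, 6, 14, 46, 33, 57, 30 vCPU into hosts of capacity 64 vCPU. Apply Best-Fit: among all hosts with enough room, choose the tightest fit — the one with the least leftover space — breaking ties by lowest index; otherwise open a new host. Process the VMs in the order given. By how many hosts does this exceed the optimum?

0

Best-Fit: [40,20] [37] [55,6] [42,14] [46] [33,30] [57] → 7 hosts.
7 VMs exceed 32 vCPU (half the capacity), and no two of those can share a host, so at least 7 hosts are needed.
So 7 is already optimal.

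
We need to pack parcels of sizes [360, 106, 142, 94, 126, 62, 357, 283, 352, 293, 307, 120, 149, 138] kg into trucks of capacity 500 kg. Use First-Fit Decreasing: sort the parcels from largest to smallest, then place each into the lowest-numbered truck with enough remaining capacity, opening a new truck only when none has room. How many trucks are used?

6

Sorted descending: 360, 357, 352, 307, 293, 283, 149, 142, 138, 126, 120, 106, 94, 62.
Put 360 kg in truck 1; 140 kg remain.
Put 357 kg in truck 2; 143 kg remain.
Put 352 kg in truck 3; 148 kg remain.
Put 307 kg in truck 4; 193 kg remain.
Put 293 kg in truck 5; 207 kg remain.
Put 283 kg in truck 6; 217 kg remain.
Put 149 kg in truck 4; 44 kg remain.
Put 142 kg in truck 2; 1 kg remain.
Put 138 kg in truck 1; 2 kg remain.
Put 126 kg in truck 3; 22 kg remain.
Put 120 kg in truck 5; 87 kg remain.
Put 106 kg in truck 6; 111 kg remain.
Put 94 kg in truck 6; 17 kg remain.
Put 62 kg in truck 5; 25 kg remain.
Final trucks: [360,138] [357,142] [352,126] [307,149] [293,120,62] [283,106,94].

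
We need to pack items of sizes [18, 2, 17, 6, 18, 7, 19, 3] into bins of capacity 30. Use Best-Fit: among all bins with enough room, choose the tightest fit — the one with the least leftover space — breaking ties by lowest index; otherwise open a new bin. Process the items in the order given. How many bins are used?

4 bins

Put 18 in bin 1; 12 remain.
Put 2 in bin 1; 10 remain.
Put 17 in bin 2; 13 remain.
Put 6 in bin 1; 4 remain.
Put 18 in bin 3; 12 remain.
Put 7 in bin 3; 5 remain.
Put 19 in bin 4; 11 remain.
Put 3 in bin 1; 1 remain.
Final bins: [18,2,6,3] [17] [18,7] [19].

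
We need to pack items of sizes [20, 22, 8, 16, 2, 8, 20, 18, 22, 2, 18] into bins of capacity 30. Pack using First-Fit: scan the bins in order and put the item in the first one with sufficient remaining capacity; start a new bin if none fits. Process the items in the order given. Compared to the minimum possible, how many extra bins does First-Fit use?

0

First-Fit: [20,8,2] [22,8] [16,2] [20] [18] [22] [18] → 7 bins.
7 items exceed 15 (half the capacity), and no two of those can share a bin, so at least 7 bins are needed.
So 7 is already optimal.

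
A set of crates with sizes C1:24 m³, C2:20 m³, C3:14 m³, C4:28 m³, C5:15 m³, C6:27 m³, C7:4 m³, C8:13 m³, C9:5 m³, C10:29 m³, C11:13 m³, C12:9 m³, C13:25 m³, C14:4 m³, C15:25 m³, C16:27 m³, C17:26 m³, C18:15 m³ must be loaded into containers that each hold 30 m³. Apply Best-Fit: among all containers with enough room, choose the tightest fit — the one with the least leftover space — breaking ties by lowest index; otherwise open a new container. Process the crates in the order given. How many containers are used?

12 containers

C1 (24 m³) → container 1 (remaining 6 m³)
C2 (20 m³) → container 2 (remaining 10 m³)
C3 (14 m³) → container 3 (remaining 16 m³)
C4 (28 m³) → container 4 (remaining 2 m³)
C5 (15 m³) → container 3 (remaining 1 m³)
C6 (27 m³) → container 5 (remaining 3 m³)
C7 (4 m³) → container 1 (remaining 2 m³)
C8 (13 m³) → container 6 (remaining 17 m³)
C9 (5 m³) → container 2 (remaining 5 m³)
C10 (29 m³) → container 7 (remaining 1 m³)
C11 (13 m³) → container 6 (remaining 4 m³)
C12 (9 m³) → container 8 (remaining 21 m³)
C13 (25 m³) → container 9 (remaining 5 m³)
C14 (4 m³) → container 6 (remaining 0 m³)
C15 (25 m³) → container 10 (remaining 5 m³)
C16 (27 m³) → container 11 (remaining 3 m³)
C17 (26 m³) → container 12 (remaining 4 m³)
C18 (15 m³) → container 8 (remaining 6 m³)
Final containers: [24,4] [20,5] [14,15] [28] [27] [13,13,4] [29] [9,15] [25] [25] [27] [26].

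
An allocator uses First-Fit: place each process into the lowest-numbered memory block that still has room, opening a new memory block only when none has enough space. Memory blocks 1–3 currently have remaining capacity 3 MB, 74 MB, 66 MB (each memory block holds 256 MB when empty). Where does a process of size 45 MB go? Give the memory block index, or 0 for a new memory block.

2

Memory blocks with room: memory block 2 (74 MB), memory block 3 (66 MB).
The first with room is memory block 2.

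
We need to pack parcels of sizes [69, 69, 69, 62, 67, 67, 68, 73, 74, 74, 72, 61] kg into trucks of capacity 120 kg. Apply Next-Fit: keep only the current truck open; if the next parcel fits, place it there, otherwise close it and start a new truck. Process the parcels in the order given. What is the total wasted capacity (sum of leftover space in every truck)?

truck 1: place 69 kg, 51 kg left
truck 2: place 69 kg, 51 kg left
truck 3: place 69 kg, 51 kg left
truck 4: place 62 kg, 58 kg left
truck 5: place 67 kg, 53 kg left
truck 6: place 67 kg, 53 kg left
truck 7: place 68 kg, 52 kg left
truck 8: place 73 kg, 47 kg left
truck 9: place 74 kg, 46 kg left
truck 10: place 74 kg, 46 kg left
truck 11: place 72 kg, 48 kg left
truck 12: place 61 kg, 59 kg left
12 trucks × 120 kg = 1440 kg; used 825 kg; unused 615 kg.

615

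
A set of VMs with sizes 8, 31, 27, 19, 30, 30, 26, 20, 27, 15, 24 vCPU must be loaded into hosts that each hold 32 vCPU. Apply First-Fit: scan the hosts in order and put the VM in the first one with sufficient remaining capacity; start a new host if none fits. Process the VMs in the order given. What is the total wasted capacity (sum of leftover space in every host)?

63

8 vCPU → host 1 (remaining 24 vCPU)
31 vCPU → host 2 (remaining 1 vCPU)
27 vCPU → host 3 (remaining 5 vCPU)
19 vCPU → host 1 (remaining 5 vCPU)
30 vCPU → host 4 (remaining 2 vCPU)
30 vCPU → host 5 (remaining 2 vCPU)
26 vCPU → host 6 (remaining 6 vCPU)
20 vCPU → host 7 (remaining 12 vCPU)
27 vCPU → host 8 (remaining 5 vCPU)
15 vCPU → host 9 (remaining 17 vCPU)
24 vCPU → host 10 (remaining 8 vCPU)
10 hosts × 32 vCPU = 320 vCPU; used 257 vCPU; unused 63 vCPU.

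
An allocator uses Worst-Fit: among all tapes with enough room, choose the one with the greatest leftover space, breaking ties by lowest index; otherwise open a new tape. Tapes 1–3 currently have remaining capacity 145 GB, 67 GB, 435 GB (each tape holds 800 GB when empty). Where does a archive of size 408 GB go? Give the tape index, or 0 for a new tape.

3

Tapes with room: tape 3 (435 GB).
Most room is tape 3 with 435 GB free.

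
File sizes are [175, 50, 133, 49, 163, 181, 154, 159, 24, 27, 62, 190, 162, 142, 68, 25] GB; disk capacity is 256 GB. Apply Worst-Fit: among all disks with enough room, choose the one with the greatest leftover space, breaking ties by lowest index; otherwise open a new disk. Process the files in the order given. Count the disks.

9

disk 1: place 175 GB, 81 GB left
disk 1: place 50 GB, 31 GB left
disk 2: place 133 GB, 123 GB left
disk 2: place 49 GB, 74 GB left
disk 3: place 163 GB, 93 GB left
disk 4: place 181 GB, 75 GB left
disk 5: place 154 GB, 102 GB left
disk 6: place 159 GB, 97 GB left
disk 5: place 24 GB, 78 GB left
disk 6: place 27 GB, 70 GB left
disk 3: place 62 GB, 31 GB left
disk 7: place 190 GB, 66 GB left
disk 8: place 162 GB, 94 GB left
disk 9: place 142 GB, 114 GB left
disk 9: place 68 GB, 46 GB left
disk 8: place 25 GB, 69 GB left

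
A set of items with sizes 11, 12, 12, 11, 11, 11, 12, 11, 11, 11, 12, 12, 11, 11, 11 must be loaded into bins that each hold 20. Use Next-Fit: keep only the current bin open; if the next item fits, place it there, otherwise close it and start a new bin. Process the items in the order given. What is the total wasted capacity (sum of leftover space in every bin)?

130

bin 1: place 11, 9 left
bin 2: place 12, 8 left
bin 3: place 12, 8 left
bin 4: place 11, 9 left
bin 5: place 11, 9 left
bin 6: place 11, 9 left
bin 7: place 12, 8 left
bin 8: place 11, 9 left
bin 9: place 11, 9 left
bin 10: place 11, 9 left
bin 11: place 12, 8 left
bin 12: place 12, 8 left
bin 13: place 11, 9 left
bin 14: place 11, 9 left
bin 15: place 11, 9 left
15 bins × 20 = 300; used 170; unused 130.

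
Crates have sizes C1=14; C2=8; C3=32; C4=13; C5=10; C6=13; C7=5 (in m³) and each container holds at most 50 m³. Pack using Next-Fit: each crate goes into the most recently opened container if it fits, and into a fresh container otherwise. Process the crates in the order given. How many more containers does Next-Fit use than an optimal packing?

Next-Fit: [14,8] [32,13] [10,13,5] → 3 containers.
Total size 95 m³; any packing needs at least ⌈95/50⌉ = 2 containers.
An optimal packing achieves that bound: [32,14] [13,13,10,8,5] → 2 containers.
Excess: 3 − 2 = 1.

1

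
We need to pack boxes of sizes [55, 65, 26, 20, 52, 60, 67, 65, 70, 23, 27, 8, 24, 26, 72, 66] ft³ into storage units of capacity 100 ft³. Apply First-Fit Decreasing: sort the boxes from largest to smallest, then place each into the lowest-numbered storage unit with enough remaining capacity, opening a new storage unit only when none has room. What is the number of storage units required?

Sorted descending: 72, 70, 67, 66, 65, 65, 60, 55, 52, 27, 26, 26, 24, 23, 20, 8.
72 ft³ → storage unit 1 (remaining 28 ft³)
70 ft³ → storage unit 2 (remaining 30 ft³)
67 ft³ → storage unit 3 (remaining 33 ft³)
66 ft³ → storage unit 4 (remaining 34 ft³)
65 ft³ → storage unit 5 (remaining 35 ft³)
65 ft³ → storage unit 6 (remaining 35 ft³)
60 ft³ → storage unit 7 (remaining 40 ft³)
55 ft³ → storage unit 8 (remaining 45 ft³)
52 ft³ → storage unit 9 (remaining 48 ft³)
27 ft³ → storage unit 1 (remaining 1 ft³)
26 ft³ → storage unit 2 (remaining 4 ft³)
26 ft³ → storage unit 3 (remaining 7 ft³)
24 ft³ → storage unit 4 (remaining 10 ft³)
23 ft³ → storage unit 5 (remaining 12 ft³)
20 ft³ → storage unit 6 (remaining 15 ft³)
8 ft³ → storage unit 4 (remaining 2 ft³)
Final storage units: [72,27] [70,26] [67,26] [66,24,8] [65,23] [65,20] [60] [55] [52].

9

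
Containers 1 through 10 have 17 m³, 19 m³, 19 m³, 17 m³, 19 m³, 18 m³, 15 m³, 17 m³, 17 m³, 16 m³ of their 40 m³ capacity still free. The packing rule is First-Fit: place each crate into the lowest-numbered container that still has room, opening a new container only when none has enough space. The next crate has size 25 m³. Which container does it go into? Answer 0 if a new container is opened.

0

No container has ≥ 25 m³ free, so a new container is opened.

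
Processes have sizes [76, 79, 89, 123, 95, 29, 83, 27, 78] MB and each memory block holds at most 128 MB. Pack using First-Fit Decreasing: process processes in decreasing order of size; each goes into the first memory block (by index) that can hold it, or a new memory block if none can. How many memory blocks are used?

7 memory blocks

Sorted descending: 123, 95, 89, 83, 79, 78, 76, 29, 27.
memory block 1: place 123 MB, 5 MB left
memory block 2: place 95 MB, 33 MB left
memory block 3: place 89 MB, 39 MB left
memory block 4: place 83 MB, 45 MB left
memory block 5: place 79 MB, 49 MB left
memory block 6: place 78 MB, 50 MB left
memory block 7: place 76 MB, 52 MB left
memory block 2: place 29 MB, 4 MB left
memory block 3: place 27 MB, 12 MB left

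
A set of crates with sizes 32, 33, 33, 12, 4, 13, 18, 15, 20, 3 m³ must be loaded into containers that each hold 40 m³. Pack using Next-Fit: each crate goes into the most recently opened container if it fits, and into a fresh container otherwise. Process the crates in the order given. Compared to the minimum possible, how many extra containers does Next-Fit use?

1

Next-Fit: [32] [33] [33] [12,4,13] [18,15] [20,3] → 6 containers.
Total size 183 m³; any packing needs at least ⌈183/40⌉ = 5 containers.
An optimal packing achieves that bound: [33,4,3] [33] [32] [20,18] [15,13,12] → 5 containers.
Excess: 6 − 5 = 1.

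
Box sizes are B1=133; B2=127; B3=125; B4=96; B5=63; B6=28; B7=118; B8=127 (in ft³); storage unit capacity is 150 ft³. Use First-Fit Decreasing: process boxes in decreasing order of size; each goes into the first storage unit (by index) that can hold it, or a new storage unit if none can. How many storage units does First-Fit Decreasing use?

7

Sorted descending: 133, 127, 127, 125, 118, 96, 63, 28.
Put 133 ft³ in storage unit 1; 17 ft³ remain.
Put 127 ft³ in storage unit 2; 23 ft³ remain.
Put 127 ft³ in storage unit 3; 23 ft³ remain.
Put 125 ft³ in storage unit 4; 25 ft³ remain.
Put 118 ft³ in storage unit 5; 32 ft³ remain.
Put 96 ft³ in storage unit 6; 54 ft³ remain.
Put 63 ft³ in storage unit 7; 87 ft³ remain.
Put 28 ft³ in storage unit 5; 4 ft³ remain.
Final storage units: [133] [127] [127] [125] [118,28] [96] [63].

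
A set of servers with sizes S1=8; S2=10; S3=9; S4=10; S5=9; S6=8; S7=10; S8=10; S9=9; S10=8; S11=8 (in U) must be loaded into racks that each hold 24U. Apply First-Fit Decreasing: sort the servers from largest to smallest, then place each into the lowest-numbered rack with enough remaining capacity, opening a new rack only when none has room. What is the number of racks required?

5

Sorted descending: 10, 10, 10, 10, 9, 9, 9, 8, 8, 8, 8.
10U → rack 1 (remaining 14U)
10U → rack 1 (remaining 4U)
10U → rack 2 (remaining 14U)
10U → rack 2 (remaining 4U)
9U → rack 3 (remaining 15U)
9U → rack 3 (remaining 6U)
9U → rack 4 (remaining 15U)
8U → rack 4 (remaining 7U)
8U → rack 5 (remaining 16U)
8U → rack 5 (remaining 8U)
8U → rack 5 (remaining 0U)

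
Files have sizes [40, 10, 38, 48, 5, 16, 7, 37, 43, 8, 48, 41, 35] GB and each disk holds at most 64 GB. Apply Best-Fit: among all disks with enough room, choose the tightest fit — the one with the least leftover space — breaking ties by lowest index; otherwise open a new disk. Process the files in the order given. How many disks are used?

disk 1: place 40 GB, 24 GB left
disk 1: place 10 GB, 14 GB left
disk 2: place 38 GB, 26 GB left
disk 3: place 48 GB, 16 GB left
disk 1: place 5 GB, 9 GB left
disk 3: place 16 GB, 0 GB left
disk 1: place 7 GB, 2 GB left
disk 4: place 37 GB, 27 GB left
disk 5: place 43 GB, 21 GB left
disk 5: place 8 GB, 13 GB left
disk 6: place 48 GB, 16 GB left
disk 7: place 41 GB, 23 GB left
disk 8: place 35 GB, 29 GB left

8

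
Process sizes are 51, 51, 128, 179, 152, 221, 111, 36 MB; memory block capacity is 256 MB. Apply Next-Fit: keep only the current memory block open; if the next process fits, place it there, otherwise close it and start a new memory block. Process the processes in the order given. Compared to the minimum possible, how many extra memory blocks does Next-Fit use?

1

Next-Fit: [51,51,128] [179] [152] [221] [111,36] → 5 memory blocks.
Total size 929 MB; any packing needs at least ⌈929/256⌉ = 4 memory blocks.
An optimal packing achieves that bound: [221] [179,51] [152,51,36] [128,111] → 4 memory blocks.
Excess: 5 − 4 = 1.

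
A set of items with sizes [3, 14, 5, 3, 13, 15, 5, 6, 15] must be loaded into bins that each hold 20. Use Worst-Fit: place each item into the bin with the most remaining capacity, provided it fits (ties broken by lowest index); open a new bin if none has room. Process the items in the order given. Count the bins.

5

3 → bin 1 (remaining 17)
14 → bin 1 (remaining 3)
5 → bin 2 (remaining 15)
3 → bin 2 (remaining 12)
13 → bin 3 (remaining 7)
15 → bin 4 (remaining 5)
5 → bin 2 (remaining 7)
6 → bin 2 (remaining 1)
15 → bin 5 (remaining 5)
Final bins: [3,14] [5,3,5,6] [13] [15] [15].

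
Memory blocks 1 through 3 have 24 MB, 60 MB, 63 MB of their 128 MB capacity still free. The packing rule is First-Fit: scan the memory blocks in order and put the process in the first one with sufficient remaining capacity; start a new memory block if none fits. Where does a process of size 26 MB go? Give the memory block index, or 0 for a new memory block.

Memory blocks with room: memory block 2 (60 MB), memory block 3 (63 MB).
The first with room is memory block 2.

2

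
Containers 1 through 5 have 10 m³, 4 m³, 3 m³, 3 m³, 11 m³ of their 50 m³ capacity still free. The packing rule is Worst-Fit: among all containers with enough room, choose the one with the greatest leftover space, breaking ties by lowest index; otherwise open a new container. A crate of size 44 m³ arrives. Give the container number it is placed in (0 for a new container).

0

No container has ≥ 44 m³ free, so a new container is opened.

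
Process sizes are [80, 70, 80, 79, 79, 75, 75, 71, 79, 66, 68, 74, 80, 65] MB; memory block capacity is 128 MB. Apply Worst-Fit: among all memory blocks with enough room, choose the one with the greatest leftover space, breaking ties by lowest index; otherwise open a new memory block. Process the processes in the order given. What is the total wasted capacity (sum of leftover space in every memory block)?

751

Put 80 MB in memory block 1; 48 MB remain.
Put 70 MB in memory block 2; 58 MB remain.
Put 80 MB in memory block 3; 48 MB remain.
Put 79 MB in memory block 4; 49 MB remain.
Put 79 MB in memory block 5; 49 MB remain.
Put 75 MB in memory block 6; 53 MB remain.
Put 75 MB in memory block 7; 53 MB remain.
Put 71 MB in memory block 8; 57 MB remain.
Put 79 MB in memory block 9; 49 MB remain.
Put 66 MB in memory block 10; 62 MB remain.
Put 68 MB in memory block 11; 60 MB remain.
Put 74 MB in memory block 12; 54 MB remain.
Put 80 MB in memory block 13; 48 MB remain.
Put 65 MB in memory block 14; 63 MB remain.
14 memory blocks × 128 MB = 1792 MB; used 1041 MB; unused 751 MB.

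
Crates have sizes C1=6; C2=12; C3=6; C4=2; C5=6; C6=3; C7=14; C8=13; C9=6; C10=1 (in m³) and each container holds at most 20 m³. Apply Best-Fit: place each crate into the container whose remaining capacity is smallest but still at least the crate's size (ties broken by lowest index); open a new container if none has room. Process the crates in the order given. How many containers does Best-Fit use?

container 1: place C1 (6 m³), 14 m³ left
container 1: place C2 (12 m³), 2 m³ left
container 2: place C3 (6 m³), 14 m³ left
container 1: place C4 (2 m³), 0 m³ left
container 2: place C5 (6 m³), 8 m³ left
container 2: place C6 (3 m³), 5 m³ left
container 3: place C7 (14 m³), 6 m³ left
container 4: place C8 (13 m³), 7 m³ left
container 3: place C9 (6 m³), 0 m³ left
container 2: place C10 (1 m³), 4 m³ left

4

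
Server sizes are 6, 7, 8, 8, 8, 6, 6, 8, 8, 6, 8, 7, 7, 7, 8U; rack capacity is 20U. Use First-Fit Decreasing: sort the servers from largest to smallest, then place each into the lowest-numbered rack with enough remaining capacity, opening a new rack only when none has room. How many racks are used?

7

Sorted descending: 8, 8, 8, 8, 8, 8, 8, 7, 7, 7, 7, 6, 6, 6, 6.
8U → rack 1 (remaining 12U)
8U → rack 1 (remaining 4U)
8U → rack 2 (remaining 12U)
8U → rack 2 (remaining 4U)
8U → rack 3 (remaining 12U)
8U → rack 3 (remaining 4U)
8U → rack 4 (remaining 12U)
7U → rack 4 (remaining 5U)
7U → rack 5 (remaining 13U)
7U → rack 5 (remaining 6U)
7U → rack 6 (remaining 13U)
6U → rack 5 (remaining 0U)
6U → rack 6 (remaining 7U)
6U → rack 6 (remaining 1U)
6U → rack 7 (remaining 14U)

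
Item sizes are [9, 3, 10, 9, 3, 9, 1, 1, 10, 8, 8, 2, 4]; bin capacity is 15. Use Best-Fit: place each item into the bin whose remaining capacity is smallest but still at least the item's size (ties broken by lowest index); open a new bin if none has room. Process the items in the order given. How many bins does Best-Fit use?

9 → bin 1 (remaining 6)
3 → bin 1 (remaining 3)
10 → bin 2 (remaining 5)
9 → bin 3 (remaining 6)
3 → bin 1 (remaining 0)
9 → bin 4 (remaining 6)
1 → bin 2 (remaining 4)
1 → bin 2 (remaining 3)
10 → bin 5 (remaining 5)
8 → bin 6 (remaining 7)
8 → bin 7 (remaining 7)
2 → bin 2 (remaining 1)
4 → bin 5 (remaining 1)
Final bins: [9,3,3] [10,1,1,2] [9] [9] [10,4] [8] [8].

7 bins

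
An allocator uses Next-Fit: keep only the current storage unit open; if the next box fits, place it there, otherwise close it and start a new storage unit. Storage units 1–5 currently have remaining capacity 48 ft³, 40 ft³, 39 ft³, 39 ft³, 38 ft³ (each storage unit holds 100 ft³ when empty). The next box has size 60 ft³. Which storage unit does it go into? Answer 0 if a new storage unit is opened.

Next-Fit only looks at storage unit 5, which has 38 ft³ free.
60 ft³ does not fit, so a new storage unit is opened.

0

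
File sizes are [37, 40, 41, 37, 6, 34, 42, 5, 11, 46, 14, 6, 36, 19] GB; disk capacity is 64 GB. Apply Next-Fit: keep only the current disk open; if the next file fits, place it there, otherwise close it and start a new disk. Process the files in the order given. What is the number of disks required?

Put 37 GB in disk 1; 27 GB remain.
Put 40 GB in disk 2; 24 GB remain.
Put 41 GB in disk 3; 23 GB remain.
Put 37 GB in disk 4; 27 GB remain.
Put 6 GB in disk 4; 21 GB remain.
Put 34 GB in disk 5; 30 GB remain.
Put 42 GB in disk 6; 22 GB remain.
Put 5 GB in disk 6; 17 GB remain.
Put 11 GB in disk 6; 6 GB remain.
Put 46 GB in disk 7; 18 GB remain.
Put 14 GB in disk 7; 4 GB remain.
Put 6 GB in disk 8; 58 GB remain.
Put 36 GB in disk 8; 22 GB remain.
Put 19 GB in disk 8; 3 GB remain.

8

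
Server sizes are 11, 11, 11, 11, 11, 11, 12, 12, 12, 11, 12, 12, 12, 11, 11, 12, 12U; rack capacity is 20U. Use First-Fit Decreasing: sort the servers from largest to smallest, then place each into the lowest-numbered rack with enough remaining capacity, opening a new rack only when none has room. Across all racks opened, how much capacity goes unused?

145

Sorted descending: 12, 12, 12, 12, 12, 12, 12, 12, 11, 11, 11, 11, 11, 11, 11, 11, 11.
12U → rack 1 (remaining 8U)
12U → rack 2 (remaining 8U)
12U → rack 3 (remaining 8U)
12U → rack 4 (remaining 8U)
12U → rack 5 (remaining 8U)
12U → rack 6 (remaining 8U)
12U → rack 7 (remaining 8U)
12U → rack 8 (remaining 8U)
11U → rack 9 (remaining 9U)
11U → rack 10 (remaining 9U)
11U → rack 11 (remaining 9U)
11U → rack 12 (remaining 9U)
11U → rack 13 (remaining 9U)
11U → rack 14 (remaining 9U)
11U → rack 15 (remaining 9U)
11U → rack 16 (remaining 9U)
11U → rack 17 (remaining 9U)
17 racks × 20U = 340U; used 195U; unused 145U.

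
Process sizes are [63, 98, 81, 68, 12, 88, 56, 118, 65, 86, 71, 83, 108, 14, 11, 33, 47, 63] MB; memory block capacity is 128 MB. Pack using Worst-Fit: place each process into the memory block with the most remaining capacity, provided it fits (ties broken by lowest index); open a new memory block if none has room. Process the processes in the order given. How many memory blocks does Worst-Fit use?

Put 63 MB in memory block 1; 65 MB remain.
Put 98 MB in memory block 2; 30 MB remain.
Put 81 MB in memory block 3; 47 MB remain.
Put 68 MB in memory block 4; 60 MB remain.
Put 12 MB in memory block 1; 53 MB remain.
Put 88 MB in memory block 5; 40 MB remain.
Put 56 MB in memory block 4; 4 MB remain.
Put 118 MB in memory block 6; 10 MB remain.
Put 65 MB in memory block 7; 63 MB remain.
Put 86 MB in memory block 8; 42 MB remain.
Put 71 MB in memory block 9; 57 MB remain.
Put 83 MB in memory block 10; 45 MB remain.
Put 108 MB in memory block 11; 20 MB remain.
Put 14 MB in memory block 7; 49 MB remain.
Put 11 MB in memory block 9; 46 MB remain.
Put 33 MB in memory block 1; 20 MB remain.
Put 47 MB in memory block 7; 2 MB remain.
Put 63 MB in memory block 12; 65 MB remain.
Final memory blocks: [63,12,33] [98] [81] [68,56] [88] [118] [65,14,47] [86] [71,11] [83] [108] [63].

12 memory blocks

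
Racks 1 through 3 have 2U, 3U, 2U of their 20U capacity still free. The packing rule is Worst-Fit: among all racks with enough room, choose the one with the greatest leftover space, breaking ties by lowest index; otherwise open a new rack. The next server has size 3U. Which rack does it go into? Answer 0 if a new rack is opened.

Racks with room: rack 2 (3U).
Most room is rack 2 with 3U free.

2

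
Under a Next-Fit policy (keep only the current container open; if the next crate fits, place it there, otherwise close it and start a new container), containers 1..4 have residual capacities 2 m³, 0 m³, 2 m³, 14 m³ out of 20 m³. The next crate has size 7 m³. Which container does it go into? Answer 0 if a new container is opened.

4

Next-Fit only looks at container 4, which has 14 m³ free.
7 m³ fits there.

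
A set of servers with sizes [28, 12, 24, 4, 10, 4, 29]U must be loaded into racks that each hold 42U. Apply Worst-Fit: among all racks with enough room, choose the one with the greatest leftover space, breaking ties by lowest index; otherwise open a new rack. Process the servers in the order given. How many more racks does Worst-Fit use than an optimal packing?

Worst-Fit: [28,12] [24,4,10,4] [29] → 3 racks.
Total size 111U; any packing needs at least ⌈111/42⌉ = 3 racks.
So 3 is already optimal.

0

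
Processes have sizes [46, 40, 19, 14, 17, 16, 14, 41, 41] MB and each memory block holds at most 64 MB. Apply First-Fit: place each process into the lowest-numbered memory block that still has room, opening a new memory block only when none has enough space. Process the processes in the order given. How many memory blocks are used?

5 memory blocks

46 MB → memory block 1 (remaining 18 MB)
40 MB → memory block 2 (remaining 24 MB)
19 MB → memory block 2 (remaining 5 MB)
14 MB → memory block 1 (remaining 4 MB)
17 MB → memory block 3 (remaining 47 MB)
16 MB → memory block 3 (remaining 31 MB)
14 MB → memory block 3 (remaining 17 MB)
41 MB → memory block 4 (remaining 23 MB)
41 MB → memory block 5 (remaining 23 MB)
Final memory blocks: [46,14] [40,19] [17,16,14] [41] [41].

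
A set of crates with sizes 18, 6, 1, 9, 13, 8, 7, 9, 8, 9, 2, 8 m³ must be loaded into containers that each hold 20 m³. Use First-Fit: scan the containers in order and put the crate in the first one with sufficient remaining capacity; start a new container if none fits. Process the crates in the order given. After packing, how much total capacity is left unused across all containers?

22

container 1: place 18 m³, 2 m³ left
container 2: place 6 m³, 14 m³ left
container 1: place 1 m³, 1 m³ left
container 2: place 9 m³, 5 m³ left
container 3: place 13 m³, 7 m³ left
container 4: place 8 m³, 12 m³ left
container 3: place 7 m³, 0 m³ left
container 4: place 9 m³, 3 m³ left
container 5: place 8 m³, 12 m³ left
container 5: place 9 m³, 3 m³ left
container 2: place 2 m³, 3 m³ left
container 6: place 8 m³, 12 m³ left
6 containers × 20 m³ = 120 m³; used 98 m³; unused 22 m³.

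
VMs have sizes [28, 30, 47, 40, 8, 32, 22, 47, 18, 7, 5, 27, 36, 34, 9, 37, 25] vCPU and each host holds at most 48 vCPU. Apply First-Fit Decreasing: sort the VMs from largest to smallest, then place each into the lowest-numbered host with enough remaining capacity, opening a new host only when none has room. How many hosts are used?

Sorted descending: 47, 47, 40, 37, 36, 34, 32, 30, 28, 27, 25, 22, 18, 9, 8, 7, 5.
47 vCPU → host 1 (remaining 1 vCPU)
47 vCPU → host 2 (remaining 1 vCPU)
40 vCPU → host 3 (remaining 8 vCPU)
37 vCPU → host 4 (remaining 11 vCPU)
36 vCPU → host 5 (remaining 12 vCPU)
34 vCPU → host 6 (remaining 14 vCPU)
32 vCPU → host 7 (remaining 16 vCPU)
30 vCPU → host 8 (remaining 18 vCPU)
28 vCPU → host 9 (remaining 20 vCPU)
27 vCPU → host 10 (remaining 21 vCPU)
25 vCPU → host 11 (remaining 23 vCPU)
22 vCPU → host 11 (remaining 1 vCPU)
18 vCPU → host 8 (remaining 0 vCPU)
9 vCPU → host 4 (remaining 2 vCPU)
8 vCPU → host 3 (remaining 0 vCPU)
7 vCPU → host 5 (remaining 5 vCPU)
5 vCPU → host 5 (remaining 0 vCPU)
Final hosts: [47] [47] [40,8] [37,9] [36,7,5] [34] [32] [30,18] [28] [27] [25,22].

11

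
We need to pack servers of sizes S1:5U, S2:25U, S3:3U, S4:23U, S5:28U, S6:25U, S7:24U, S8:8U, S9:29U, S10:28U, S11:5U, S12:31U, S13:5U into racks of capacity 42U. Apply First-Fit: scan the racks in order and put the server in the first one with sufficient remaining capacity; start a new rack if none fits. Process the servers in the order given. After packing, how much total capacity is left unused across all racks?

S1 (5U) → rack 1 (remaining 37U)
S2 (25U) → rack 1 (remaining 12U)
S3 (3U) → rack 1 (remaining 9U)
S4 (23U) → rack 2 (remaining 19U)
S5 (28U) → rack 3 (remaining 14U)
S6 (25U) → rack 4 (remaining 17U)
S7 (24U) → rack 5 (remaining 18U)
S8 (8U) → rack 1 (remaining 1U)
S9 (29U) → rack 6 (remaining 13U)
S10 (28U) → rack 7 (remaining 14U)
S11 (5U) → rack 2 (remaining 14U)
S12 (31U) → rack 8 (remaining 11U)
S13 (5U) → rack 2 (remaining 9U)
8 racks × 42U = 336U; used 239U; unused 97U.

97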